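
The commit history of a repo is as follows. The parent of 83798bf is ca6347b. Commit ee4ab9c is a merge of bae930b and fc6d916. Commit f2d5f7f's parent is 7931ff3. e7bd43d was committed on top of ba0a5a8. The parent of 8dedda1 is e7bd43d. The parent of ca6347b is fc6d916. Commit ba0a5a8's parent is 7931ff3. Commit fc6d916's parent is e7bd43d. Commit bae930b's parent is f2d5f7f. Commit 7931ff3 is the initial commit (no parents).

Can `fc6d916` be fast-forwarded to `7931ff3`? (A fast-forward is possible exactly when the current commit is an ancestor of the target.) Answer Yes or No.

A fast-forward from fc6d916 to 7931ff3 is possible iff fc6d916 is an ancestor of 7931ff3.
Ancestors of 7931ff3: {7931ff3}.
fc6d916 is not among them, so fast-forward is not possible.

No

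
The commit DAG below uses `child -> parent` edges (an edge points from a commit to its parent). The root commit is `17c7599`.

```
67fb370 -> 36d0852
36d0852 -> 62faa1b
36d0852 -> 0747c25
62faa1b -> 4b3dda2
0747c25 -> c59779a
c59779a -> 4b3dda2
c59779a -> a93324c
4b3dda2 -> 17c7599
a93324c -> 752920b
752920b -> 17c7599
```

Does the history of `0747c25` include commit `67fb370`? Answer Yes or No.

Ancestors of 0747c25: {0747c25, 17c7599, 4b3dda2, 752920b, a93324c, c59779a}.
67fb370 is not in that set, so it is not an ancestor of 0747c25.

No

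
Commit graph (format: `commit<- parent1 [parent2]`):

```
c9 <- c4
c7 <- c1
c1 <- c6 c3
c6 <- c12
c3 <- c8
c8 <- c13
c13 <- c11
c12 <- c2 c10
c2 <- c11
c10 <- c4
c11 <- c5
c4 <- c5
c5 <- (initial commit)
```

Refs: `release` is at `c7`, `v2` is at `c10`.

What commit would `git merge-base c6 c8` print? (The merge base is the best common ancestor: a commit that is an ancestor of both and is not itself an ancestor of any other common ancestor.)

Ancestors of c6: {c10, c11, c12, c2, c4, c5, c6}.
Ancestors of c8: {c11, c13, c5, c8}.
Common ancestors: {c11, c5}.
Among these, c11 is not an ancestor of any other common ancestor — it is the merge base.

c11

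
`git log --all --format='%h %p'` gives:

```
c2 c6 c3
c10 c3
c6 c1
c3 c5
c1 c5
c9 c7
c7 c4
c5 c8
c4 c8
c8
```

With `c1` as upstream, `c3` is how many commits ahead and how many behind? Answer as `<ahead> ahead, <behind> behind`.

Reachable from c3: {c3, c5, c8}.
Reachable from c1: {c1, c5, c8}.
Only in c3's history (ahead): {c3} — 1.
Only in c1's history (behind): {c1} — 1.

1 ahead, 1 behind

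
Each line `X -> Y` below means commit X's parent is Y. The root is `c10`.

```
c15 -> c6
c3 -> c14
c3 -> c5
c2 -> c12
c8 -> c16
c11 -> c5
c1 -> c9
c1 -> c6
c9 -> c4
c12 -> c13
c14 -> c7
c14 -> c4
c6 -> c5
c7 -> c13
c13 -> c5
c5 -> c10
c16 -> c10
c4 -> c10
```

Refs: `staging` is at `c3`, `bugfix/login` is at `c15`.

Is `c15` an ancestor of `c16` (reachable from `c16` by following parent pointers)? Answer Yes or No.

Ancestors of c16: {c10, c16}.
c15 is not in that set, so it is not an ancestor of c16.

No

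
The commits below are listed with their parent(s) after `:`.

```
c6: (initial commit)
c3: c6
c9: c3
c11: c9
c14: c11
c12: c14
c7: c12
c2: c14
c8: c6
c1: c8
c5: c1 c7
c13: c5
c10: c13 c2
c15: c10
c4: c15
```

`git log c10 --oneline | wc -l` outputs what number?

13

Walking parent pointers from c10: reachable set = {c1, c10, c11, c12, c13, c14, c2, c3, c5, c6, c7, c8, c9}.
That is 13 commits.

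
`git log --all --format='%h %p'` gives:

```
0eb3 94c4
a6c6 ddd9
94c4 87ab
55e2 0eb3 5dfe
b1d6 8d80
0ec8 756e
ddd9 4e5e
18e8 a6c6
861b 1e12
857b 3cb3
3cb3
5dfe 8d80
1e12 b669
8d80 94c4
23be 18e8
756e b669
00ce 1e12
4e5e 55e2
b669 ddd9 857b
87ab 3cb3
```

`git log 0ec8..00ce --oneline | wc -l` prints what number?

Reachable from 00ce: {00ce, 0eb3, 1e12, 3cb3, 4e5e, 55e2, 5dfe, 857b, 87ab, 8d80, 94c4, b669, ddd9}.
Reachable from 0ec8: {0eb3, 0ec8, 3cb3, 4e5e, 55e2, 5dfe, 756e, 857b, 87ab, 8d80, 94c4, b669, ddd9}.
In 00ce's history but not 0ec8's: {00ce, 1e12} — 2 commits.

2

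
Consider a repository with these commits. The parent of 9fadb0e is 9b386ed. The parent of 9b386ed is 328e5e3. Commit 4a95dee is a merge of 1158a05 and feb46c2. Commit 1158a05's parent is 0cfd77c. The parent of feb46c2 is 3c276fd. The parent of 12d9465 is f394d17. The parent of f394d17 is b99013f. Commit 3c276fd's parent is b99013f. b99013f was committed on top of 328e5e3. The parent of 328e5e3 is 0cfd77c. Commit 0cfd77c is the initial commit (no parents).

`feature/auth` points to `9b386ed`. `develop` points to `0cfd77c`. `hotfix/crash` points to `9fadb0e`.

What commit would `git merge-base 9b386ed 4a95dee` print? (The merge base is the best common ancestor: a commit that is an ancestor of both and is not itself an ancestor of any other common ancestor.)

328e5e3

Ancestors of 9b386ed: {0cfd77c, 328e5e3, 9b386ed}.
Ancestors of 4a95dee: {0cfd77c, 1158a05, 328e5e3, 3c276fd, 4a95dee, b99013f, feb46c2}.
Common ancestors: {0cfd77c, 328e5e3}.
Among these, 328e5e3 is not an ancestor of any other common ancestor — it is the merge base.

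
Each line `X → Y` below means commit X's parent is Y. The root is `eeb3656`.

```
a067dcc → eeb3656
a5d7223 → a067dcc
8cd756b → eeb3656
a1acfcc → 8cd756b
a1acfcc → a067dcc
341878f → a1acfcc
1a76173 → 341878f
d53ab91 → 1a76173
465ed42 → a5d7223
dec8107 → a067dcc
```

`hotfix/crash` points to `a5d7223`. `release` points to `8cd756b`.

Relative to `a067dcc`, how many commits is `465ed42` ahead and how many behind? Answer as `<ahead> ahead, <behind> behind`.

2 ahead, 0 behind

Reachable from 465ed42: {465ed42, a067dcc, a5d7223, eeb3656}.
Reachable from a067dcc: {a067dcc, eeb3656}.
Only in 465ed42's history (ahead): {465ed42, a5d7223} — 2.
Only in a067dcc's history (behind): {} — 0.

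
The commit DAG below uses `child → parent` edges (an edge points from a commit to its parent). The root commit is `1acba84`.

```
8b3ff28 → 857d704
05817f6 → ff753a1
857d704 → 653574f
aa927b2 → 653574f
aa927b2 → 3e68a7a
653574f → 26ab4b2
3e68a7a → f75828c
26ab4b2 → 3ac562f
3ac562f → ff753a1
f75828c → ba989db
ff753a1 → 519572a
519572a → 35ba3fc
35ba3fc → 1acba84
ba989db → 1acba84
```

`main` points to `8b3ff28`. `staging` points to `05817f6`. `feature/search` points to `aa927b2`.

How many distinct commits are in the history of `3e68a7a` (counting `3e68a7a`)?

4

Walking parent pointers from 3e68a7a: reachable set = {1acba84, 3e68a7a, ba989db, f75828c}.
That is 4 commits.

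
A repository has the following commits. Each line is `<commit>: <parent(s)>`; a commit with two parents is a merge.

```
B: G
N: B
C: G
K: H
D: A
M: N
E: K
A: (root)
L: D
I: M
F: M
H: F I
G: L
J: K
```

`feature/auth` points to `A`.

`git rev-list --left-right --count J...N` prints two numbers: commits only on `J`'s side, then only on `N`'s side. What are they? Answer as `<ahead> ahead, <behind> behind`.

6 ahead, 0 behind

Reachable from J: {A, B, D, F, G, H, I, J, K, L, M, N}.
Reachable from N: {A, B, D, G, L, N}.
Only in J's history (ahead): {F, H, I, J, K, M} — 6.
Only in N's history (behind): {} — 0.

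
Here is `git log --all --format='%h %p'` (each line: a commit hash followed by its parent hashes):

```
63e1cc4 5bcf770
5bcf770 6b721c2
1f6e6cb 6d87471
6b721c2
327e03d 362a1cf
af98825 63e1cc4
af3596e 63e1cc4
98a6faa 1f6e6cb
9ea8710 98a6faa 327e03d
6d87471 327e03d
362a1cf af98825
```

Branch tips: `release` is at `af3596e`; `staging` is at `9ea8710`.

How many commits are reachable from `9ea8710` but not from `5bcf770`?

Reachable from 9ea8710: {1f6e6cb, 327e03d, 362a1cf, 5bcf770, 63e1cc4, 6b721c2, 6d87471, 98a6faa, 9ea8710, af98825}.
Reachable from 5bcf770: {5bcf770, 6b721c2}.
In 9ea8710's history but not 5bcf770's: {1f6e6cb, 327e03d, 362a1cf, 63e1cc4, 6d87471, 98a6faa, 9ea8710, af98825} — 8 commits.

8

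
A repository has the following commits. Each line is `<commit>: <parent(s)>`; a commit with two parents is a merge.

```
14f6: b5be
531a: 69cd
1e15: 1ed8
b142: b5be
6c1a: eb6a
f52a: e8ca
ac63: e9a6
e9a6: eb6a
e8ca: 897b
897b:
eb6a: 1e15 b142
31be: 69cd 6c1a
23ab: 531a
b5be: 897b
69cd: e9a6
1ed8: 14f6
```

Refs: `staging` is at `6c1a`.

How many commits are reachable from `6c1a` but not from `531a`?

Reachable from 6c1a: {14f6, 1e15, 1ed8, 6c1a, 897b, b142, b5be, eb6a}.
Reachable from 531a: {14f6, 1e15, 1ed8, 531a, 69cd, 897b, b142, b5be, e9a6, eb6a}.
In 6c1a's history but not 531a's: {6c1a} — 1 commit.

1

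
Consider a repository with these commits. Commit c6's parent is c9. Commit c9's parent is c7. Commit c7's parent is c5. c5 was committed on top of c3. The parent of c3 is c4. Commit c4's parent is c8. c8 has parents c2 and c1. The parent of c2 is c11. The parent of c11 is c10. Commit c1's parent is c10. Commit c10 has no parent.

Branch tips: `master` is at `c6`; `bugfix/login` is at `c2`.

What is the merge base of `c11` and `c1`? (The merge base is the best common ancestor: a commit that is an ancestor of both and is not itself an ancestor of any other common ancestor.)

c10

Ancestors of c11: {c10, c11}.
Ancestors of c1: {c1, c10}.
Common ancestors: {c10}.
The only common ancestor is c10, so it is the merge base.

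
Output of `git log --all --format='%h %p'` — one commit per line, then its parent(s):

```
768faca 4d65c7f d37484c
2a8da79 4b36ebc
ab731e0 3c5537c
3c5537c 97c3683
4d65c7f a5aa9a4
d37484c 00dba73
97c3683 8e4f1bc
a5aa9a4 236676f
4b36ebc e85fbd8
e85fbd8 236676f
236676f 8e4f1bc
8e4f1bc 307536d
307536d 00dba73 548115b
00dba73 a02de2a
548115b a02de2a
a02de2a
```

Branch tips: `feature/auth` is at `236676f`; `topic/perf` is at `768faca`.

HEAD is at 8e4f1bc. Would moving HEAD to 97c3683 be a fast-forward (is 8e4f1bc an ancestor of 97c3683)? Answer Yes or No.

Yes

A fast-forward from 8e4f1bc to 97c3683 is possible iff 8e4f1bc is an ancestor of 97c3683.
Ancestors of 97c3683: {00dba73, 307536d, 548115b, 8e4f1bc, 97c3683, a02de2a}.
8e4f1bc is among them, so fast-forward is possible.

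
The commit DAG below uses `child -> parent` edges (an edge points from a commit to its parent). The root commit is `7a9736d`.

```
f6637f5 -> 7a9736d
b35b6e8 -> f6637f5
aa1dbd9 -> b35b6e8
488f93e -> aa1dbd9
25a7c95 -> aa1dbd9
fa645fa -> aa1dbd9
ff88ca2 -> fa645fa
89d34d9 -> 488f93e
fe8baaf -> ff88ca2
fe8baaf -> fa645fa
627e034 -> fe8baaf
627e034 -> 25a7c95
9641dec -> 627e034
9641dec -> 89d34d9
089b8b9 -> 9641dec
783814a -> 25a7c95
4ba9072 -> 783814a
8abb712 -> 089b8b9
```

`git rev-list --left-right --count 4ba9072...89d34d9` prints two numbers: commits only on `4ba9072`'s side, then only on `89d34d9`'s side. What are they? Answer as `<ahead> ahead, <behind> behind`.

3 ahead, 2 behind

Reachable from 4ba9072: {25a7c95, 4ba9072, 783814a, 7a9736d, aa1dbd9, b35b6e8, f6637f5}.
Reachable from 89d34d9: {488f93e, 7a9736d, 89d34d9, aa1dbd9, b35b6e8, f6637f5}.
Only in 4ba9072's history (ahead): {25a7c95, 4ba9072, 783814a} — 3.
Only in 89d34d9's history (behind): {488f93e, 89d34d9} — 2.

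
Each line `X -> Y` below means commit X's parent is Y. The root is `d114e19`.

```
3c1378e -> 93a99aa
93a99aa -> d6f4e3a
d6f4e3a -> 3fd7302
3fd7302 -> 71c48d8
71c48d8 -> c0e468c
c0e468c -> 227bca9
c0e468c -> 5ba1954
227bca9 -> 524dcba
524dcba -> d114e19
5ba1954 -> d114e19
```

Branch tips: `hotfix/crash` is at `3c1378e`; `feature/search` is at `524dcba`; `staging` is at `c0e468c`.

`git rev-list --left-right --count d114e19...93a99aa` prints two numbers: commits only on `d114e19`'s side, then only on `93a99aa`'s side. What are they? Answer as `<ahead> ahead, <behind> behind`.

0 ahead, 8 behind

Reachable from d114e19: {d114e19}.
Reachable from 93a99aa: {227bca9, 3fd7302, 524dcba, 5ba1954, 71c48d8, 93a99aa, c0e468c, d114e19, d6f4e3a}.
Only in d114e19's history (ahead): {} — 0.
Only in 93a99aa's history (behind): {227bca9, 3fd7302, 524dcba, 5ba1954, 71c48d8, 93a99aa, c0e468c, d6f4e3a} — 8.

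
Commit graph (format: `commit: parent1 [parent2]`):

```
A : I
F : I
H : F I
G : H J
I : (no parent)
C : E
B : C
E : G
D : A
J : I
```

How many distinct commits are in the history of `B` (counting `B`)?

Walking parent pointers from B: reachable set = {B, C, E, F, G, H, I, J}.
That is 8 commits.

8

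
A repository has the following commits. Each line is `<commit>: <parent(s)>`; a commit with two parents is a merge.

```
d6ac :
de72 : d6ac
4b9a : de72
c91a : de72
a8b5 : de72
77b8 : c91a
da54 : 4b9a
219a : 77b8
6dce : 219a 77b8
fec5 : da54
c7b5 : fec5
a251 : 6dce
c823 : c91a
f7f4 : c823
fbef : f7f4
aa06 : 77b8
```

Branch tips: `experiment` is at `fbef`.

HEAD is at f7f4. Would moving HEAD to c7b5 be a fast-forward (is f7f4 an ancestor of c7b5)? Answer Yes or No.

A fast-forward from f7f4 to c7b5 is possible iff f7f4 is an ancestor of c7b5.
Ancestors of c7b5: {4b9a, c7b5, d6ac, da54, de72, fec5}.
f7f4 is not among them, so fast-forward is not possible.

No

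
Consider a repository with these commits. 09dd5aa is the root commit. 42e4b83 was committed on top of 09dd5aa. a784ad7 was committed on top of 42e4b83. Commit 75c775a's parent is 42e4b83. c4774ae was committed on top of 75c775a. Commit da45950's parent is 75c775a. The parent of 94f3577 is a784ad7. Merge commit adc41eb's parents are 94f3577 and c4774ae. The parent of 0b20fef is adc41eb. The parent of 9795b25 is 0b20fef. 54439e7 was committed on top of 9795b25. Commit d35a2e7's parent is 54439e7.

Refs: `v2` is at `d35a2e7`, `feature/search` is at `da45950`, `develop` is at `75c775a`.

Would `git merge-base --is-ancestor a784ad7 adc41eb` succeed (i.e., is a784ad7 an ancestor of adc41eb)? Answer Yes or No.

Yes

Ancestors of adc41eb (commits reachable by following parents): {09dd5aa, 42e4b83, 75c775a, 94f3577, a784ad7, adc41eb, c4774ae}.
a784ad7 is in that set, so it is an ancestor of adc41eb.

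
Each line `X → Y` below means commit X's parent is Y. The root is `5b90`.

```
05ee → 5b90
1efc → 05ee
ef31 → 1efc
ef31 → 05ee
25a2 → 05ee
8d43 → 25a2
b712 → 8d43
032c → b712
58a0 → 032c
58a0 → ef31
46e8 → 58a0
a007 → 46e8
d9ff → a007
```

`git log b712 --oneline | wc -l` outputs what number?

Walking parent pointers from b712: reachable set = {05ee, 25a2, 5b90, 8d43, b712}.
That is 5 commits.

5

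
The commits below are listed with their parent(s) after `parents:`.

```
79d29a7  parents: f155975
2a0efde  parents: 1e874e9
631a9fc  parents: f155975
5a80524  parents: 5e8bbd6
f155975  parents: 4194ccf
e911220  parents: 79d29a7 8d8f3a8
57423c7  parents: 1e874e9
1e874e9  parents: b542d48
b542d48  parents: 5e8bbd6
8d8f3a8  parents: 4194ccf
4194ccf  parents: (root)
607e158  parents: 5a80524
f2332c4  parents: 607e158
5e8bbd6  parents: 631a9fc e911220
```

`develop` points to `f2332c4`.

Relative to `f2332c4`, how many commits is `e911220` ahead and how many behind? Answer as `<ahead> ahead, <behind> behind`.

0 ahead, 5 behind

Reachable from e911220: {4194ccf, 79d29a7, 8d8f3a8, e911220, f155975}.
Reachable from f2332c4: {4194ccf, 5a80524, 5e8bbd6, 607e158, 631a9fc, 79d29a7, 8d8f3a8, e911220, f155975, f2332c4}.
Only in e911220's history (ahead): {} — 0.
Only in f2332c4's history (behind): {5a80524, 5e8bbd6, 607e158, 631a9fc, f2332c4} — 5.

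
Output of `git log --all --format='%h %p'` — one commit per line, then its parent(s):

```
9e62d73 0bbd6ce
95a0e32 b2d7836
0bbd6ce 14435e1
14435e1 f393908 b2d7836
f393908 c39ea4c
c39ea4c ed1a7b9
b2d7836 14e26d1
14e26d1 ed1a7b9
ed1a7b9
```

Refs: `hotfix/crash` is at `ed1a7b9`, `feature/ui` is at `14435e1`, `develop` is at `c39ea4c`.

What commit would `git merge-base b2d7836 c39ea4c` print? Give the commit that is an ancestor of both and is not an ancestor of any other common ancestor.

ed1a7b9

Ancestors of b2d7836: {14e26d1, b2d7836, ed1a7b9}.
Ancestors of c39ea4c: {c39ea4c, ed1a7b9}.
Common ancestors: {ed1a7b9}.
The only common ancestor is ed1a7b9, so it is the merge base.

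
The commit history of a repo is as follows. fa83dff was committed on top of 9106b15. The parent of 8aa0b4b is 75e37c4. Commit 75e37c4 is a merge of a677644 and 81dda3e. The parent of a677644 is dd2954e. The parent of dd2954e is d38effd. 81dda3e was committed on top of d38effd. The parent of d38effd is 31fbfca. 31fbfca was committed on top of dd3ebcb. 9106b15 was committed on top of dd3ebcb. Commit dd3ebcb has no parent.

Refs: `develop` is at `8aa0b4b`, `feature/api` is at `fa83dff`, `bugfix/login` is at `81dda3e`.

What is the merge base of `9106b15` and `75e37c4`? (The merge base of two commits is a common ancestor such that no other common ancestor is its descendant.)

Ancestors of 9106b15: {9106b15, dd3ebcb}.
Ancestors of 75e37c4: {31fbfca, 75e37c4, 81dda3e, a677644, d38effd, dd2954e, dd3ebcb}.
Common ancestors: {dd3ebcb}.
The only common ancestor is dd3ebcb, so it is the merge base.

dd3ebcb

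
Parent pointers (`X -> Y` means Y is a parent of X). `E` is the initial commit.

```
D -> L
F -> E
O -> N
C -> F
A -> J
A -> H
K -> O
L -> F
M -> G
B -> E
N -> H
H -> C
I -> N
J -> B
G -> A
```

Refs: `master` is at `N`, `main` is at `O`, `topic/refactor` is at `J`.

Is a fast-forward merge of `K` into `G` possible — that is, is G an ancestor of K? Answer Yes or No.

No

A fast-forward from G to K is possible iff G is an ancestor of K.
Ancestors of K: {C, E, F, H, K, N, O}.
G is not among them, so fast-forward is not possible.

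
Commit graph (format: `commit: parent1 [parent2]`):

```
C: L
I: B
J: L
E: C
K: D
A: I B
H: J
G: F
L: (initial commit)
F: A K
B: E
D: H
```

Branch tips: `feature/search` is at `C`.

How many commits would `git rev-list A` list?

Walking parent pointers from A: reachable set = {A, B, C, E, I, L}.
That is 6 commits.

6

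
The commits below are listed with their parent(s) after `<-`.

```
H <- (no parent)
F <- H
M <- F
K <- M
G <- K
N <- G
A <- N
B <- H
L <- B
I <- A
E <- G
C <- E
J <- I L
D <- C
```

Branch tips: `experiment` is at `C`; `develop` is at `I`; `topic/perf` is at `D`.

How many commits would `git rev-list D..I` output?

3

Reachable from I: {A, F, G, H, I, K, M, N}.
Reachable from D: {C, D, E, F, G, H, K, M}.
In I's history but not D's: {A, I, N} — 3 commits.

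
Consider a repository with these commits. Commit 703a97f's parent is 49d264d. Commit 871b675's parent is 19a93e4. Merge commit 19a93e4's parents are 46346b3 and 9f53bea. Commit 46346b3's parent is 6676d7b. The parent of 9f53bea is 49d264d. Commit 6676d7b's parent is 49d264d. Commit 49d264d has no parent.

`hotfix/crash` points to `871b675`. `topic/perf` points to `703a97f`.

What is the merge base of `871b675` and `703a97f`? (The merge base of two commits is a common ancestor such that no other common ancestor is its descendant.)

Ancestors of 871b675: {19a93e4, 46346b3, 49d264d, 6676d7b, 871b675, 9f53bea}.
Ancestors of 703a97f: {49d264d, 703a97f}.
Common ancestors: {49d264d}.
The only common ancestor is 49d264d, so it is the merge base.

49d264d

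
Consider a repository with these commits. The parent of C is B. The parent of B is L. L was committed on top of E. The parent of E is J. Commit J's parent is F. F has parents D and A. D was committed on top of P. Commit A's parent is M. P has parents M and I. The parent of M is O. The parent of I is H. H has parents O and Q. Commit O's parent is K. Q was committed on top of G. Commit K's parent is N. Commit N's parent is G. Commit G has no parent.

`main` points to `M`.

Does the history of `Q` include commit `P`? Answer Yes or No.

Ancestors of Q: {G, Q}.
P is not in that set, so it is not an ancestor of Q.

No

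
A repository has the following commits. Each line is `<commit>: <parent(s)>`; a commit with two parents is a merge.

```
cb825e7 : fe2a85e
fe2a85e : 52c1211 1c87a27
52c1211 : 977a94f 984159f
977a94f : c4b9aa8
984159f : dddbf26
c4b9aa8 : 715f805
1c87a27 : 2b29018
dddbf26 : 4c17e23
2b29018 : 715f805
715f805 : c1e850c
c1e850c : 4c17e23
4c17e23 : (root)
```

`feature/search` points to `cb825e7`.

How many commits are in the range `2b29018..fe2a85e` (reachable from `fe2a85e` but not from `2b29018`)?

Reachable from fe2a85e: {1c87a27, 2b29018, 4c17e23, 52c1211, 715f805, 977a94f, 984159f, c1e850c, c4b9aa8, dddbf26, fe2a85e}.
Reachable from 2b29018: {2b29018, 4c17e23, 715f805, c1e850c}.
In fe2a85e's history but not 2b29018's: {1c87a27, 52c1211, 977a94f, 984159f, c4b9aa8, dddbf26, fe2a85e} — 7 commits.

7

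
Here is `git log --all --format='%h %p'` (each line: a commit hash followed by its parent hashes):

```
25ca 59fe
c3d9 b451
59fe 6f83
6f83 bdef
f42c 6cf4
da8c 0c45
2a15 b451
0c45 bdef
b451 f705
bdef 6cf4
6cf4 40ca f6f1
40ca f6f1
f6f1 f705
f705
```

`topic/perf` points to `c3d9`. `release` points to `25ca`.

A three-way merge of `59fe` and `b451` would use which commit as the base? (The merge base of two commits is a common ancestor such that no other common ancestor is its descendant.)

f705

Ancestors of 59fe: {40ca, 59fe, 6cf4, 6f83, bdef, f6f1, f705}.
Ancestors of b451: {b451, f705}.
Common ancestors: {f705}.
The only common ancestor is f705, so it is the merge base.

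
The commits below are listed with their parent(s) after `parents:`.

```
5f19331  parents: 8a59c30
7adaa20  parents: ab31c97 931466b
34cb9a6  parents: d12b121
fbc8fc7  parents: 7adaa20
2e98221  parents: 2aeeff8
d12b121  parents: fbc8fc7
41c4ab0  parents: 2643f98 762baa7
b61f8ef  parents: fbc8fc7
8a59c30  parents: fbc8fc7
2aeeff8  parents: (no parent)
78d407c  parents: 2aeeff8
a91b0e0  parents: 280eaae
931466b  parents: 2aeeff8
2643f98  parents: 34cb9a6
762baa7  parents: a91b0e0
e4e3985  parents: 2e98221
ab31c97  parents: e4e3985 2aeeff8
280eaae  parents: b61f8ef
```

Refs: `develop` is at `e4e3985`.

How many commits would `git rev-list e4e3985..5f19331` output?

Reachable from 5f19331: {2aeeff8, 2e98221, 5f19331, 7adaa20, 8a59c30, 931466b, ab31c97, e4e3985, fbc8fc7}.
Reachable from e4e3985: {2aeeff8, 2e98221, e4e3985}.
In 5f19331's history but not e4e3985's: {5f19331, 7adaa20, 8a59c30, 931466b, ab31c97, fbc8fc7} — 6 commits.

6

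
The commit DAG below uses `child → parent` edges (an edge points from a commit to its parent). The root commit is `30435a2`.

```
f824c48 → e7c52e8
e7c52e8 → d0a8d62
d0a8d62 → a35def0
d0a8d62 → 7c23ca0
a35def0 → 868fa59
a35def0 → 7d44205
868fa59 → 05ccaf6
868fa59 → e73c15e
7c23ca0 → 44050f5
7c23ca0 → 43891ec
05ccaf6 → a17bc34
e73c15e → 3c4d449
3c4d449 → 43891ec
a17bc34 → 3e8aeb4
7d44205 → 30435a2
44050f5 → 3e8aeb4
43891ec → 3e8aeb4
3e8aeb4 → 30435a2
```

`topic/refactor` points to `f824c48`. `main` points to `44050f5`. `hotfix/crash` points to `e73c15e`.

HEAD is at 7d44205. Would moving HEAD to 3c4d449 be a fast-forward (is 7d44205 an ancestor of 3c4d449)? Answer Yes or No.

No

A fast-forward from 7d44205 to 3c4d449 is possible iff 7d44205 is an ancestor of 3c4d449.
Ancestors of 3c4d449: {30435a2, 3c4d449, 3e8aeb4, 43891ec}.
7d44205 is not among them, so fast-forward is not possible.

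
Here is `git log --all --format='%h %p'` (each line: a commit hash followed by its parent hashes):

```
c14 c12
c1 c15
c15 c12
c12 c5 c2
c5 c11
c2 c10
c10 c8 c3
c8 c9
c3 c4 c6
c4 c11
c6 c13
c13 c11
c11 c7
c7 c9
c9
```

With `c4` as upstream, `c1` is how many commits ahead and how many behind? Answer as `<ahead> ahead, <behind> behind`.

10 ahead, 0 behind

Reachable from c1: {c1, c10, c11, c12, c13, c15, c2, c3, c4, c5, c6, c7, c8, c9}.
Reachable from c4: {c11, c4, c7, c9}.
Only in c1's history (ahead): {c1, c10, c12, c13, c15, c2, c3, c5, c6, c8} — 10.
Only in c4's history (behind): {} — 0.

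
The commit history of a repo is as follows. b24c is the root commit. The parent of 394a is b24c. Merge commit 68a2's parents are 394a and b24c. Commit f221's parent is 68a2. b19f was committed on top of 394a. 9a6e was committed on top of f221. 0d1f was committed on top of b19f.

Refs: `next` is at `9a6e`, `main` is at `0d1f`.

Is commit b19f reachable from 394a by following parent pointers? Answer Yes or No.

Ancestors of 394a: {394a, b24c}.
b19f is not in that set, so it is not an ancestor of 394a.

No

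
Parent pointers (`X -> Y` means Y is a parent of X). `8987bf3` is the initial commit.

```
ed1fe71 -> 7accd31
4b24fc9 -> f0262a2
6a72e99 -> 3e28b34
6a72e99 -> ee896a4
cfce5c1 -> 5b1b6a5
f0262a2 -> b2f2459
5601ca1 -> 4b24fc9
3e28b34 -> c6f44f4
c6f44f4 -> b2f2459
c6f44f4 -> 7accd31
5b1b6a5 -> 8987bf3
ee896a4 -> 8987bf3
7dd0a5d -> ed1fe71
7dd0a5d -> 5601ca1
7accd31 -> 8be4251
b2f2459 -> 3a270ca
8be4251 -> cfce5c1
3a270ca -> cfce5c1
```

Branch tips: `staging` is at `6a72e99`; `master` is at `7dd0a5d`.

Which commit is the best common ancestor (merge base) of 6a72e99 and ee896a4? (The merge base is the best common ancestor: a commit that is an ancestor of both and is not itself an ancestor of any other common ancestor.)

Ancestors of 6a72e99: {3a270ca, 3e28b34, 5b1b6a5, 6a72e99, 7accd31, 8987bf3, 8be4251, b2f2459, c6f44f4, cfce5c1, ee896a4}.
Ancestors of ee896a4: {8987bf3, ee896a4}.
Common ancestors: {8987bf3, ee896a4}.
Among these, ee896a4 is not an ancestor of any other common ancestor — it is the merge base.

ee896a4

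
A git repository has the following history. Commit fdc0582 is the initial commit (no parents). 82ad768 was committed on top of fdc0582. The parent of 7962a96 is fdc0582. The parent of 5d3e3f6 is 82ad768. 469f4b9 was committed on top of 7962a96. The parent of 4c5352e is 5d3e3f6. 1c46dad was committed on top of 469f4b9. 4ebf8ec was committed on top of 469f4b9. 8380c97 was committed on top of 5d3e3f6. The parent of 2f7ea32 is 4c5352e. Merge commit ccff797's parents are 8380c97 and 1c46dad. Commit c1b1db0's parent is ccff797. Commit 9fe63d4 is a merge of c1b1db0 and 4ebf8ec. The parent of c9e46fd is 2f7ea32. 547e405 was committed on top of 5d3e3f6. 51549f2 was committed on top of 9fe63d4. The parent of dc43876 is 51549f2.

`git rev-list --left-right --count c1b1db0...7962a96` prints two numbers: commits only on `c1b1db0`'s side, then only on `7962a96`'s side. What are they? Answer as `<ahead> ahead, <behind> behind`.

7 ahead, 0 behind

Reachable from c1b1db0: {1c46dad, 469f4b9, 5d3e3f6, 7962a96, 82ad768, 8380c97, c1b1db0, ccff797, fdc0582}.
Reachable from 7962a96: {7962a96, fdc0582}.
Only in c1b1db0's history (ahead): {1c46dad, 469f4b9, 5d3e3f6, 82ad768, 8380c97, c1b1db0, ccff797} — 7.
Only in 7962a96's history (behind): {} — 0.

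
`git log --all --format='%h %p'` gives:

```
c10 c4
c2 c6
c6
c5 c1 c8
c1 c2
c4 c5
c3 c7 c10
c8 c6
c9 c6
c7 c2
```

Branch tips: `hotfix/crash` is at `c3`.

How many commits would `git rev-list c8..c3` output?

Reachable from c3: {c1, c10, c2, c3, c4, c5, c6, c7, c8}.
Reachable from c8: {c6, c8}.
In c3's history but not c8's: {c1, c10, c2, c3, c4, c5, c7} — 7 commits.

7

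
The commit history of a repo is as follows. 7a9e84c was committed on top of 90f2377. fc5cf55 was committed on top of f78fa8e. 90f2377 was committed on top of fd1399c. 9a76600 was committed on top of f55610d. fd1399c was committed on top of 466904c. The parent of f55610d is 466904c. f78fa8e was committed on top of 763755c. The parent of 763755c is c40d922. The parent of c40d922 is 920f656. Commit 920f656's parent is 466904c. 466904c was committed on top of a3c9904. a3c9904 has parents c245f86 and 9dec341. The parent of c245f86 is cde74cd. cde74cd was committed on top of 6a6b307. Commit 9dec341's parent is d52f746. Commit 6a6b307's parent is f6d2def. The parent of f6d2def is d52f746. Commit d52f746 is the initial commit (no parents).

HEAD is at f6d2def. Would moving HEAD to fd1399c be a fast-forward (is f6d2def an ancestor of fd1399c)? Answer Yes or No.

A fast-forward from f6d2def to fd1399c is possible iff f6d2def is an ancestor of fd1399c.
Ancestors of fd1399c: {466904c, 6a6b307, 9dec341, a3c9904, c245f86, cde74cd, d52f746, f6d2def, fd1399c}.
f6d2def is among them, so fast-forward is possible.

Yes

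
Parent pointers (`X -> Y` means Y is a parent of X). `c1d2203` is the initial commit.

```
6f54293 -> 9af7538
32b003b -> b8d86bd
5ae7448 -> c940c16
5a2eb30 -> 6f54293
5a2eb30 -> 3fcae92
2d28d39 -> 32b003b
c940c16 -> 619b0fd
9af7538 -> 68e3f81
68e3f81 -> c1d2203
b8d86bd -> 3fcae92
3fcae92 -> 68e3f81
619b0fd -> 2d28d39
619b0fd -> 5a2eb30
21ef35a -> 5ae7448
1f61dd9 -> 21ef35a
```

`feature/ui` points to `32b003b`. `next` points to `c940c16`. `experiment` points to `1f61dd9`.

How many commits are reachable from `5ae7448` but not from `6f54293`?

8

Reachable from 5ae7448: {2d28d39, 32b003b, 3fcae92, 5a2eb30, 5ae7448, 619b0fd, 68e3f81, 6f54293, 9af7538, b8d86bd, c1d2203, c940c16}.
Reachable from 6f54293: {68e3f81, 6f54293, 9af7538, c1d2203}.
In 5ae7448's history but not 6f54293's: {2d28d39, 32b003b, 3fcae92, 5a2eb30, 5ae7448, 619b0fd, b8d86bd, c940c16} — 8 commits.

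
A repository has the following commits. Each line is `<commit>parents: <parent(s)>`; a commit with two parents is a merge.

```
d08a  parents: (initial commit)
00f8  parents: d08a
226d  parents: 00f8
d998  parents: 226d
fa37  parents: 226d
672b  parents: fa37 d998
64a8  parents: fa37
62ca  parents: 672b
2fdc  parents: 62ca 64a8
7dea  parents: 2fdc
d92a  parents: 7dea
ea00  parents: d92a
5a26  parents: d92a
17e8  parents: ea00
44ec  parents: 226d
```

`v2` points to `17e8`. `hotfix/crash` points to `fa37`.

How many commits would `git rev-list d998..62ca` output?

3

Reachable from 62ca: {00f8, 226d, 62ca, 672b, d08a, d998, fa37}.
Reachable from d998: {00f8, 226d, d08a, d998}.
In 62ca's history but not d998's: {62ca, 672b, fa37} — 3 commits.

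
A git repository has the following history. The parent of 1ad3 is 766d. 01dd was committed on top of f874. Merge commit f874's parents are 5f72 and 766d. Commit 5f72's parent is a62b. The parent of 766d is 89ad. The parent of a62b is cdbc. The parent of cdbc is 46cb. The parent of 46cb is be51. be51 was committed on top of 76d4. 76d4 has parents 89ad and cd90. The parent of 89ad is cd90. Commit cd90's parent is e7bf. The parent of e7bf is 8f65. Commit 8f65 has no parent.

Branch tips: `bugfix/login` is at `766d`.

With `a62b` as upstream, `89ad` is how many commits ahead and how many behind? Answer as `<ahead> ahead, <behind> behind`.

Reachable from 89ad: {89ad, 8f65, cd90, e7bf}.
Reachable from a62b: {46cb, 76d4, 89ad, 8f65, a62b, be51, cd90, cdbc, e7bf}.
Only in 89ad's history (ahead): {} — 0.
Only in a62b's history (behind): {46cb, 76d4, a62b, be51, cdbc} — 5.

0 ahead, 5 behind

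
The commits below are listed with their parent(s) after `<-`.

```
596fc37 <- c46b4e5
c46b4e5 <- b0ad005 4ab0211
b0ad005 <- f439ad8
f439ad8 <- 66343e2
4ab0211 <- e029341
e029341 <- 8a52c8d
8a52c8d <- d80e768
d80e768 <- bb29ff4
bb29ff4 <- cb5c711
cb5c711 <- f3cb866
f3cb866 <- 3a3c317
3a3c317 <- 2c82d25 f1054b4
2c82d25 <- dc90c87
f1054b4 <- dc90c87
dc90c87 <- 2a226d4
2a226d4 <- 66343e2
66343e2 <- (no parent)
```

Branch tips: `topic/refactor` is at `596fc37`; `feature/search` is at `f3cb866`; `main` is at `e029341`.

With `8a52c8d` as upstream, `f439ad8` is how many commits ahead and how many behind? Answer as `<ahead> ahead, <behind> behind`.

Reachable from f439ad8: {66343e2, f439ad8}.
Reachable from 8a52c8d: {2a226d4, 2c82d25, 3a3c317, 66343e2, 8a52c8d, bb29ff4, cb5c711, d80e768, dc90c87, f1054b4, f3cb866}.
Only in f439ad8's history (ahead): {f439ad8} — 1.
Only in 8a52c8d's history (behind): {2a226d4, 2c82d25, 3a3c317, 8a52c8d, bb29ff4, cb5c711, d80e768, dc90c87, f1054b4, f3cb866} — 10.

1 ahead, 10 behind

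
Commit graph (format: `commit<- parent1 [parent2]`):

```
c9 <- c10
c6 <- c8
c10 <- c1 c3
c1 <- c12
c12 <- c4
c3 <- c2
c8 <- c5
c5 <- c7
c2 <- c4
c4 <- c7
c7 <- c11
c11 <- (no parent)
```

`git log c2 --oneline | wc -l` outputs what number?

Walking parent pointers from c2: reachable set = {c11, c2, c4, c7}.
That is 4 commits.

4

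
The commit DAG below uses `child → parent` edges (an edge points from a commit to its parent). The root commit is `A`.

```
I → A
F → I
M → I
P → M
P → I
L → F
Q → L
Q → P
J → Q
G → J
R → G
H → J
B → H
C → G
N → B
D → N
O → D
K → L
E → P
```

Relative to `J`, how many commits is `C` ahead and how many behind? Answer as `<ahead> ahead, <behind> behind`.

2 ahead, 0 behind

Reachable from C: {A, C, F, G, I, J, L, M, P, Q}.
Reachable from J: {A, F, I, J, L, M, P, Q}.
Only in C's history (ahead): {C, G} — 2.
Only in J's history (behind): {} — 0.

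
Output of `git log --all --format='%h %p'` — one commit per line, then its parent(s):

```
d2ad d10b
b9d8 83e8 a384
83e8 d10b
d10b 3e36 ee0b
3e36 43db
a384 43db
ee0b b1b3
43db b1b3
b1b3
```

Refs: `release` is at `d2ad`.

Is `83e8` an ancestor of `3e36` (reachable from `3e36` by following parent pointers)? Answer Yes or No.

No

Ancestors of 3e36: {3e36, 43db, b1b3}.
83e8 is not in that set, so it is not an ancestor of 3e36.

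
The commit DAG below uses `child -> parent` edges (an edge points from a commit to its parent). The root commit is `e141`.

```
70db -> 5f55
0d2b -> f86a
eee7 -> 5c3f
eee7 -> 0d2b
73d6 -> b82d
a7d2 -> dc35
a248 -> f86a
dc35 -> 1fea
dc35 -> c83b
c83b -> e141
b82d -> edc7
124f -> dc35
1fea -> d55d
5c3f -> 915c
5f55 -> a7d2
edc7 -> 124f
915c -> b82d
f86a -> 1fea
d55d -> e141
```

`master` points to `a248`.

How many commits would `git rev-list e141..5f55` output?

Reachable from 5f55: {1fea, 5f55, a7d2, c83b, d55d, dc35, e141}.
Reachable from e141: {e141}.
In 5f55's history but not e141's: {1fea, 5f55, a7d2, c83b, d55d, dc35} — 6 commits.

6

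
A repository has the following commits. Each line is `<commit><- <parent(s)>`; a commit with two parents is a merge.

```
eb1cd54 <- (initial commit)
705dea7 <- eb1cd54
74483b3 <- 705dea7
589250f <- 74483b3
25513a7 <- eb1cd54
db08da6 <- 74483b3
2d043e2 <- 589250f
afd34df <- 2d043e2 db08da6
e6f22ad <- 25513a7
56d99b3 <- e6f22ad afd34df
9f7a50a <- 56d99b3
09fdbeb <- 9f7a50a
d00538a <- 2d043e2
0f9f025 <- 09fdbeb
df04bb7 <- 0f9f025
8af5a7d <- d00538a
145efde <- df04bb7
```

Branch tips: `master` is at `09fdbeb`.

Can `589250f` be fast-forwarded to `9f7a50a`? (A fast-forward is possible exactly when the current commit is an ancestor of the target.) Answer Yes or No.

A fast-forward from 589250f to 9f7a50a is possible iff 589250f is an ancestor of 9f7a50a.
Ancestors of 9f7a50a: {25513a7, 2d043e2, 56d99b3, 589250f, 705dea7, 74483b3, 9f7a50a, afd34df, db08da6, e6f22ad, eb1cd54}.
589250f is among them, so fast-forward is possible.

Yes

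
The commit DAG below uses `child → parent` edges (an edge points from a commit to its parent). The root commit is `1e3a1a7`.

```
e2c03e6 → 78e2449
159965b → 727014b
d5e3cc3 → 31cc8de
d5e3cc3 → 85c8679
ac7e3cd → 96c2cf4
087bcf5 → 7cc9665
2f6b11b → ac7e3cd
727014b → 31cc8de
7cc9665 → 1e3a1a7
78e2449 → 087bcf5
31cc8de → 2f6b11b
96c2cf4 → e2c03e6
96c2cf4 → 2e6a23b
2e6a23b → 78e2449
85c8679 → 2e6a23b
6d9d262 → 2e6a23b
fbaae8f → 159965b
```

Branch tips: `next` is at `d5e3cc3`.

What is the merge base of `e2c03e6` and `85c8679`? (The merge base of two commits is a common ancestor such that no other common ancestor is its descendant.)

78e2449

Ancestors of e2c03e6: {087bcf5, 1e3a1a7, 78e2449, 7cc9665, e2c03e6}.
Ancestors of 85c8679: {087bcf5, 1e3a1a7, 2e6a23b, 78e2449, 7cc9665, 85c8679}.
Common ancestors: {087bcf5, 1e3a1a7, 78e2449, 7cc9665}.
Among these, 78e2449 is not an ancestor of any other common ancestor — it is the merge base.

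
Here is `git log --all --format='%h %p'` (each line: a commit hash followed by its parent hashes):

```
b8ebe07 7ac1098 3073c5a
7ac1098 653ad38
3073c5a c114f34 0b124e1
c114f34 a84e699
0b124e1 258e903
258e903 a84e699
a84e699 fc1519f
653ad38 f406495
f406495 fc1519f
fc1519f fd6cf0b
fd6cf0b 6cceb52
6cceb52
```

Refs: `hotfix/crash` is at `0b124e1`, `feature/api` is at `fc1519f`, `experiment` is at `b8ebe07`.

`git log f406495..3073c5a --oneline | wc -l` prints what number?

5

Reachable from 3073c5a: {0b124e1, 258e903, 3073c5a, 6cceb52, a84e699, c114f34, fc1519f, fd6cf0b}.
Reachable from f406495: {6cceb52, f406495, fc1519f, fd6cf0b}.
In 3073c5a's history but not f406495's: {0b124e1, 258e903, 3073c5a, a84e699, c114f34} — 5 commits.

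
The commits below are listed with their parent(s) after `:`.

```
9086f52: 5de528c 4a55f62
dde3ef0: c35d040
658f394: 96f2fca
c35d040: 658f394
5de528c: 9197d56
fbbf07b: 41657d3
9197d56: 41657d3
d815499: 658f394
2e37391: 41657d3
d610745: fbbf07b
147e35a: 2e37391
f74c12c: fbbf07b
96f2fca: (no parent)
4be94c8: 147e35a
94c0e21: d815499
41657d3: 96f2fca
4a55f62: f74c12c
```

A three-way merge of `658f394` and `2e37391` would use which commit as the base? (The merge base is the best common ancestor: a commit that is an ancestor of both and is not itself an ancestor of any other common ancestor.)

Ancestors of 658f394: {658f394, 96f2fca}.
Ancestors of 2e37391: {2e37391, 41657d3, 96f2fca}.
Common ancestors: {96f2fca}.
The only common ancestor is 96f2fca, so it is the merge base.

96f2fca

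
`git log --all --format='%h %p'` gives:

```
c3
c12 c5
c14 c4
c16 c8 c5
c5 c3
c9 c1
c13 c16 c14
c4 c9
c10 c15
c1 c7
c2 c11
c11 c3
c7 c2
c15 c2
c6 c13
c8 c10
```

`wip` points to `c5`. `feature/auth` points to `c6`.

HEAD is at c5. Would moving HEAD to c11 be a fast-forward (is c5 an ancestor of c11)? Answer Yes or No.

A fast-forward from c5 to c11 is possible iff c5 is an ancestor of c11.
Ancestors of c11: {c11, c3}.
c5 is not among them, so fast-forward is not possible.

No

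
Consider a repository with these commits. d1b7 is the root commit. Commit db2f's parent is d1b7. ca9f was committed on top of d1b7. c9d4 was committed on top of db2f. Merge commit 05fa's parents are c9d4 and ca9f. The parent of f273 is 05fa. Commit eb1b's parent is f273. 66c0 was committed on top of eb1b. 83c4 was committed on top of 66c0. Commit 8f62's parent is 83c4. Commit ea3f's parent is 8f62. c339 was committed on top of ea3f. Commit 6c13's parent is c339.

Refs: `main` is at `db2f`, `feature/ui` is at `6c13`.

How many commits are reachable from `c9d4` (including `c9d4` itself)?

3

Walking parent pointers from c9d4: reachable set = {c9d4, d1b7, db2f}.
That is 3 commits.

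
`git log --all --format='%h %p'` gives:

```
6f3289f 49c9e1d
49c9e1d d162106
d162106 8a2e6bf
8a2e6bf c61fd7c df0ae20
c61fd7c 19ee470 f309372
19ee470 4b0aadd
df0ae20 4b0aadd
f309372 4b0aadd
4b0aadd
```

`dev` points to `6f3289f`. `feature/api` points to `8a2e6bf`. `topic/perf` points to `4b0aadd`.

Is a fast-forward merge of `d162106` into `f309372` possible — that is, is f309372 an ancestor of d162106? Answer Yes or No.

Yes

A fast-forward from f309372 to d162106 is possible iff f309372 is an ancestor of d162106.
Ancestors of d162106: {19ee470, 4b0aadd, 8a2e6bf, c61fd7c, d162106, df0ae20, f309372}.
f309372 is among them, so fast-forward is possible.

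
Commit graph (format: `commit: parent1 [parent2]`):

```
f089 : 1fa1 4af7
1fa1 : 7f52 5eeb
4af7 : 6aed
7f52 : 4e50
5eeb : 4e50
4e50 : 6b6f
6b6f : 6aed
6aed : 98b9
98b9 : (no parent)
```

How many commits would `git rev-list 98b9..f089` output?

Reachable from f089: {1fa1, 4af7, 4e50, 5eeb, 6aed, 6b6f, 7f52, 98b9, f089}.
Reachable from 98b9: {98b9}.
In f089's history but not 98b9's: {1fa1, 4af7, 4e50, 5eeb, 6aed, 6b6f, 7f52, f089} — 8 commits.

8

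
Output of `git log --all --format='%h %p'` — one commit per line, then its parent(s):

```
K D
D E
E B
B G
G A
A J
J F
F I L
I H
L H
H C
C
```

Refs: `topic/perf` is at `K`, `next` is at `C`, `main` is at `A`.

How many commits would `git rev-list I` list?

Walking parent pointers from I: reachable set = {C, H, I}.
That is 3 commits.

3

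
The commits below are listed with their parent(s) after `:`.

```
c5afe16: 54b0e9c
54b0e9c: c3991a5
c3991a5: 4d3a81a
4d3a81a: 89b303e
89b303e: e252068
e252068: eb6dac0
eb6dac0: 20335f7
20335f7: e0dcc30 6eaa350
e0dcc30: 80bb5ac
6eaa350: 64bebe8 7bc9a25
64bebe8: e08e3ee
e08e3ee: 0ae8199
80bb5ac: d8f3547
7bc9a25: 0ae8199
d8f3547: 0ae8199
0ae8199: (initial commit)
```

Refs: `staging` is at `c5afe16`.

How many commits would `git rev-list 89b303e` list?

Walking parent pointers from 89b303e: reachable set = {0ae8199, 20335f7, 64bebe8, 6eaa350, 7bc9a25, 80bb5ac, 89b303e, d8f3547, e08e3ee, e0dcc30, e252068, eb6dac0}.
That is 12 commits.

12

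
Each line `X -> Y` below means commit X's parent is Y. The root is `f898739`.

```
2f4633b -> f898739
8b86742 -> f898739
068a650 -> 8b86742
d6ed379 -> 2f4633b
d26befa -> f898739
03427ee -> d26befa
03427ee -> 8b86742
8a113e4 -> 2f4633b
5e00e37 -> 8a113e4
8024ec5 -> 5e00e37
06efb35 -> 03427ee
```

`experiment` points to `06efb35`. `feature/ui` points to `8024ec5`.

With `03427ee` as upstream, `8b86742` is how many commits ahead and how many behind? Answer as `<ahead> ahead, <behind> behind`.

Reachable from 8b86742: {8b86742, f898739}.
Reachable from 03427ee: {03427ee, 8b86742, d26befa, f898739}.
Only in 8b86742's history (ahead): {} — 0.
Only in 03427ee's history (behind): {03427ee, d26befa} — 2.

0 ahead, 2 behind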